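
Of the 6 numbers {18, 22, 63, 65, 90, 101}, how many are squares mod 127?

(18/127) = +1 → QR.
(22/127) = +1 → QR.
(63/127) = -1 → non-residue.
(65/127) = -1 → non-residue.
(90/127) = -1 → non-residue.
(101/127) = -1 → non-residue.
Total quadratic residues among the 6: 2.

2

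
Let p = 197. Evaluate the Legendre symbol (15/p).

Reciprocity: 15 ≡ 3 and 197 ≡ 1 (mod 4), so (15/197) = +(197/15).
Reduce top mod 15: now compute (2/15).
Pull out 2: since 15 ≡ 7 (mod 8), (2/15) = +1.
Reached (1/15) = 1. Collecting the sign flips along the way, the symbol is +1.

1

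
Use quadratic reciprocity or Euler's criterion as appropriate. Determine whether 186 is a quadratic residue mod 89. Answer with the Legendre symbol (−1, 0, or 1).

Euler's criterion: (186/89) ≡ 8^44 (mod 89).
8^2 ≡ 64 (mod 89)
8^4 ≡ 2 (mod 89)
8^8 ≡ 4 (mod 89)
8^16 ≡ 16 (mod 89)
8^32 ≡ 78 (mod 89)
8^44 = 8^(32+8+4) ≡ 1 (mod 89).
Result is 1, so (186/89) = 1.

1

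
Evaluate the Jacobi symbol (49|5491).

1

Reciprocity: 49 ≡ 1 and 5491 ≡ 3 (mod 4), so (49/5491) = +(5491/49).
Reduce top mod 49: now compute (3/49).
Reciprocity: 3 ≡ 3 and 49 ≡ 1 (mod 4), so (3/49) = +(49/3).
Reduce top mod 3: now compute (1/3).
Reached (1/3) = 1. Collecting the sign flips along the way, the symbol is +1.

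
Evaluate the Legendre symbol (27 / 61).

1

Euler's criterion: (27/61) ≡ 27^30 (mod 61).
27^2 ≡ 58 (mod 61)
27^4 ≡ 9 (mod 61)
27^8 ≡ 20 (mod 61)
27^16 ≡ 34 (mod 61)
27^30 = 27^(16+8+4+2) ≡ 1 (mod 61).
Result is 1, so (27/61) = 1.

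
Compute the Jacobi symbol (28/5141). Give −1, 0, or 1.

-1

Pull out 2^2: since 5141 ≡ 5 (mod 8), (2/5141) = -1, so (2/5141)^2 = +1.
Reciprocity: 7 ≡ 3 and 5141 ≡ 1 (mod 4), so (7/5141) = +(5141/7).
Reduce top mod 7: now compute (3/7).
Reciprocity: 3 ≡ 3 and 7 ≡ 3 (mod 4), so (3/7) = −(7/3).
Reduce top mod 3: now compute (1/3).
Reached (1/3) = 1. Collecting the sign flips along the way, the symbol is -1.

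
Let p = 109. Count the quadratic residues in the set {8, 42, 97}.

1

(8/109) = -1 → non-residue.
(42/109) = -1 → non-residue.
(97/109) = +1 → QR.
Total quadratic residues among the 3: 1.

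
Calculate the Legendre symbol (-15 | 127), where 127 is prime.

-1

First reduce: -15 ≡ 112 (mod 127).
Pull out 2^4: since 127 ≡ 7 (mod 8), (2/127) = +1, so (2/127)^4 = +1.
Reciprocity: 7 ≡ 3 and 127 ≡ 3 (mod 4), so (7/127) = −(127/7).
Reduce top mod 7: now compute (1/7).
Reached (1/7) = 1. Collecting the sign flips along the way, the symbol is -1.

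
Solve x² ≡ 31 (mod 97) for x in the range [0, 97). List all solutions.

15, 82

97 ≡ 1 (mod 4), so we find a root by search.
Trying successive values, 15² = 225 ≡ 31 (mod 97). The other root is 97 − 15 = 82.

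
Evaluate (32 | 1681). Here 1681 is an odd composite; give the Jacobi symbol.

Pull out 2^5: since 1681 ≡ 1 (mod 8), (2/1681) = +1, so (2/1681)^5 = +1.
Reached (1/1681) = 1. Collecting the sign flips along the way, the symbol is +1.

1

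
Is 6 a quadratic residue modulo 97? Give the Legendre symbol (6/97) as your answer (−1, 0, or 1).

Pull out 2: since 97 ≡ 1 (mod 8), (2/97) = +1.
Reciprocity: 3 ≡ 3 and 97 ≡ 1 (mod 4), so (3/97) = +(97/3).
Reduce top mod 3: now compute (1/3).
Reached (1/3) = 1. Collecting the sign flips along the way, the symbol is +1.

1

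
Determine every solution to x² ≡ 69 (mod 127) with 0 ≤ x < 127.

Since 127 ≡ 3 (mod 4), a square root of 69 is 69^((127+1)/4) = 69^32 mod 127.
Repeated squaring: 69^2≡62, 69^4≡34, 69^8≡13, 69^16≡42, 69^32≡113 (mod 127).
69^32 = 69^(32) ≡ 113 (mod 127).
Check: 113² = 12769 ≡ 69 (mod 127). The two roots are 14 and 113.

14, 113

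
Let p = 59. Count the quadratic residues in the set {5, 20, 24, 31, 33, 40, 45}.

(5/59) = +1 → QR.
(20/59) = +1 → QR.
(24/59) = -1 → non-residue.
(31/59) = -1 → non-residue.
(33/59) = -1 → non-residue.
(40/59) = -1 → non-residue.
(45/59) = +1 → QR.
Total quadratic residues among the 7: 3.

3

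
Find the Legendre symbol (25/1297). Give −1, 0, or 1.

Reciprocity: 25 ≡ 1 and 1297 ≡ 1 (mod 4), so (25/1297) = +(1297/25).
Reduce top mod 25: now compute (22/25).
Pull out 2: since 25 ≡ 1 (mod 8), (2/25) = +1.
Reciprocity: 11 ≡ 3 and 25 ≡ 1 (mod 4), so (11/25) = +(25/11).
Reduce top mod 11: now compute (3/11).
Reciprocity: 3 ≡ 3 and 11 ≡ 3 (mod 4), so (3/11) = −(11/3).
Reduce top mod 3: now compute (2/3).
Pull out 2: since 3 ≡ 3 (mod 8), (2/3) = -1.
Reached (1/3) = 1. Collecting the sign flips along the way, the symbol is +1.

1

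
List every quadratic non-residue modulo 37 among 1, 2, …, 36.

Square k = 1,…,18 (k and 37−k give the same square):
1²=1, 2²=4, 3²=9, 4²=16, 5²=25, 6²=36, 7²≡12, 8²≡27, 9²≡7, 10²≡26, 11²≡10, 12²≡33, 13²≡21, 14²≡11, 15²≡3, 16²≡34, 17²≡30, 18²≡28 (mod 37).
The residues are {1, 3, 4, 7, 9, 10, 11, 12, 16, 21, 25, 26, 27, 28, 30, 33, 34, 36}; the non-residues are the remaining 18 nonzero classes.

2,5,6,8,13,14,15,17,18,19,20,22,23,24,29,31,32,35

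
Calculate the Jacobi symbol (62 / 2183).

Pull out 2: since 2183 ≡ 7 (mod 8), (2/2183) = +1.
Reciprocity: 31 ≡ 3 and 2183 ≡ 3 (mod 4), so (31/2183) = −(2183/31).
Reduce top mod 31: now compute (13/31).
Reciprocity: 13 ≡ 1 and 31 ≡ 3 (mod 4), so (13/31) = +(31/13).
Reduce top mod 13: now compute (5/13).
Reciprocity: 5 ≡ 1 and 13 ≡ 1 (mod 4), so (5/13) = +(13/5).
Reduce top mod 5: now compute (3/5).
Reciprocity: 3 ≡ 3 and 5 ≡ 1 (mod 4), so (3/5) = +(5/3).
Reduce top mod 3: now compute (2/3).
Pull out 2: since 3 ≡ 3 (mod 8), (2/3) = -1.
Reached (1/3) = 1. Collecting the sign flips along the way, the symbol is +1.

1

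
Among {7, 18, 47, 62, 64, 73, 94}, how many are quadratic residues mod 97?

(7/97) = -1 → non-residue.
(18/97) = +1 → QR.
(47/97) = +1 → QR.
(62/97) = +1 → QR.
(64/97) = +1 → QR.
(73/97) = +1 → QR.
(94/97) = +1 → QR.
Total quadratic residues among the 7: 6.

6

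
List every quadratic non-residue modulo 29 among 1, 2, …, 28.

Square k = 1,…,14 (k and 29−k give the same square):
1²=1, 2²=4, 3²=9, 4²=16, 5²=25, 6²≡7, 7²≡20, 8²≡6, 9²≡23, 10²≡13, 11²≡5, 12²≡28, 13²≡24, 14²≡22 (mod 29).
The residues are {1, 4, 5, 6, 7, 9, 13, 16, 20, 22, 23, 24, 25, 28}; the non-residues are the remaining 14 nonzero classes.

2,3,8,10,11,12,14,15,17,18,19,21,26,27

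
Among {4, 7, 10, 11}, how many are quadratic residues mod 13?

2

(4/13) = +1 → QR.
(7/13) = -1 → non-residue.
(10/13) = +1 → QR.
(11/13) = -1 → non-residue.
Total quadratic residues among the 4: 2.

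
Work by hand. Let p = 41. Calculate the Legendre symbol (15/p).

-1

Euler's criterion: (15/41) ≡ 15^20 (mod 41).
15^2 ≡ 20 (mod 41)
15^4 ≡ 31 (mod 41)
15^8 ≡ 18 (mod 41)
15^16 ≡ 37 (mod 41)
15^20 = 15^(16+4) ≡ 40 (mod 41).
Result is 40 ≡ −1, so (15/41) = −1.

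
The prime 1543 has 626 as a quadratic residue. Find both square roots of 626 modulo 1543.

756, 787

Since 1543 ≡ 3 (mod 4), a square root of 626 is 626^((1543+1)/4) = 626^386 mod 1543.
Repeated squaring: 626^2≡1497, 626^4≡573, 626^8≡1213, 626^16≡890, 626^32≡541, 626^64≡1054, 626^128≡1499, 626^256≡393 (mod 1543).
626^386 = 626^(256+128+2) ≡ 787 (mod 1543).
Check: 787² = 619369 ≡ 626 (mod 1543). The two roots are 756 and 787.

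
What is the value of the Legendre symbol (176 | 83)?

Euler's criterion: (176/83) ≡ 10^41 (mod 83).
10^2 ≡ 17 (mod 83)
10^4 ≡ 40 (mod 83)
10^8 ≡ 23 (mod 83)
10^16 ≡ 31 (mod 83)
10^32 ≡ 48 (mod 83)
10^41 = 10^(32+8+1) ≡ 1 (mod 83).
Result is 1, so (176/83) = 1.

1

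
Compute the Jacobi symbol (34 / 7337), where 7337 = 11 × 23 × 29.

Pull out 2: since 7337 ≡ 1 (mod 8), (2/7337) = +1.
Reciprocity: 17 ≡ 1 and 7337 ≡ 1 (mod 4), so (17/7337) = +(7337/17).
Reduce top mod 17: now compute (10/17).
Pull out 2: since 17 ≡ 1 (mod 8), (2/17) = +1.
Reciprocity: 5 ≡ 1 and 17 ≡ 1 (mod 4), so (5/17) = +(17/5).
Reduce top mod 5: now compute (2/5).
Pull out 2: since 5 ≡ 5 (mod 8), (2/5) = -1.
Reached (1/5) = 1. Collecting the sign flips along the way, the symbol is -1.

-1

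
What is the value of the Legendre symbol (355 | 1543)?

-1

Reciprocity: 355 ≡ 3 and 1543 ≡ 3 (mod 4), so (355/1543) = −(1543/355).
Reduce top mod 355: now compute (123/355).
Reciprocity: 123 ≡ 3 and 355 ≡ 3 (mod 4), so (123/355) = −(355/123).
Reduce top mod 123: now compute (109/123).
Reciprocity: 109 ≡ 1 and 123 ≡ 3 (mod 4), so (109/123) = +(123/109).
Reduce top mod 109: now compute (14/109).
Pull out 2: since 109 ≡ 5 (mod 8), (2/109) = -1.
Reciprocity: 7 ≡ 3 and 109 ≡ 1 (mod 4), so (7/109) = +(109/7).
Reduce top mod 7: now compute (4/7).
Pull out 2^2: since 7 ≡ 7 (mod 8), (2/7) = +1, so (2/7)^2 = +1.
Reached (1/7) = 1. Collecting the sign flips along the way, the symbol is -1.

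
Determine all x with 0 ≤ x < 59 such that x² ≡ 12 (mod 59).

Since 59 ≡ 3 (mod 4), a square root of 12 is 12^((59+1)/4) = 12^15 mod 59.
Repeated squaring: 12^2≡26, 12^4≡27, 12^8≡21 (mod 59).
12^15 = 12^(8+4+2+1) ≡ 22 (mod 59).
Check: 22² = 484 ≡ 12 (mod 59). The two roots are 22 and 37.

22, 37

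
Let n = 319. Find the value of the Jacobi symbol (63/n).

Reciprocity: 63 ≡ 3 and 319 ≡ 3 (mod 4), so (63/319) = −(319/63).
Reduce top mod 63: now compute (4/63).
Pull out 2^2: since 63 ≡ 7 (mod 8), (2/63) = +1, so (2/63)^2 = +1.
Reached (1/63) = 1. Collecting the sign flips along the way, the symbol is -1.

-1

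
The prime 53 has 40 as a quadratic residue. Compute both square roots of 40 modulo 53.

53 ≡ 1 (mod 4), so we find a root by search.
Trying successive values, 26² = 676 ≡ 40 (mod 53). The other root is 53 − 26 = 27.

26, 27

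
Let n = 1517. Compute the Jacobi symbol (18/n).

Pull out 2: since 1517 ≡ 5 (mod 8), (2/1517) = -1.
Reciprocity: 9 ≡ 1 and 1517 ≡ 1 (mod 4), so (9/1517) = +(1517/9).
Reduce top mod 9: now compute (5/9).
Reciprocity: 5 ≡ 1 and 9 ≡ 1 (mod 4), so (5/9) = +(9/5).
Reduce top mod 5: now compute (4/5).
Pull out 2^2: since 5 ≡ 5 (mod 8), (2/5) = -1, so (2/5)^2 = +1.
Reached (1/5) = 1. Collecting the sign flips along the way, the symbol is -1.

-1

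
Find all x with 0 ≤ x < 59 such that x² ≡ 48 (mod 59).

15, 44

Since 59 ≡ 3 (mod 4), a square root of 48 is 48^((59+1)/4) = 48^15 mod 59.
Repeated squaring: 48^2≡3, 48^4≡9, 48^8≡22 (mod 59).
48^15 = 48^(8+4+2+1) ≡ 15 (mod 59).
Check: 15² = 225 ≡ 48 (mod 59). The two roots are 15 and 44.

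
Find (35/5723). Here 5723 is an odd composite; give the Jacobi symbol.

1

Reciprocity: 35 ≡ 3 and 5723 ≡ 3 (mod 4), so (35/5723) = −(5723/35).
Reduce top mod 35: now compute (18/35).
Pull out 2: since 35 ≡ 3 (mod 8), (2/35) = -1.
Reciprocity: 9 ≡ 1 and 35 ≡ 3 (mod 4), so (9/35) = +(35/9).
Reduce top mod 9: now compute (8/9).
Pull out 2^3: since 9 ≡ 1 (mod 8), (2/9) = +1, so (2/9)^3 = +1.
Reached (1/9) = 1. Collecting the sign flips along the way, the symbol is +1.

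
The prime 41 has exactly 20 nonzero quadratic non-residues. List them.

Square k = 1,…,20 (k and 41−k give the same square):
1²=1, 2²=4, 3²=9, 4²=16, 5²=25, 6²=36, 7²≡8, 8²≡23, 9²≡40, 10²≡18, 11²≡39, 12²≡21, 13²≡5, 14²≡32, 15²≡20, 16²≡10, 17²≡2, 18²≡37, 19²≡33, 20²≡31 (mod 41).
The residues are {1, 2, 4, 5, 8, 9, 10, 16, 18, 20, 21, 23, 25, 31, 32, 33, 36, 37, 39, 40}; the non-residues are the remaining 20 nonzero classes.

3, 6, 7, 11, 12, 13, 14, 15, 17, 19, 22, 24, 26, 27, 28, 29, 30, 34, 35, 38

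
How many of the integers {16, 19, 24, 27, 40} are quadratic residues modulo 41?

2

(16/41) = +1 → QR.
(19/41) = -1 → non-residue.
(24/41) = -1 → non-residue.
(27/41) = -1 → non-residue.
(40/41) = +1 → QR.
Total quadratic residues among the 5: 2.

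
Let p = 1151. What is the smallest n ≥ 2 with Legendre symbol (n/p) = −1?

(2/1151) = +1, so 2 is a residue.
(3/1151) = +1, so 3 is a residue.
(4/1151) = +1, so 4 is a residue.
(5/1151) = +1, so 5 is a residue.
(6/1151) = +1, so 6 is a residue.
(7/1151) = +1, so 7 is a residue.
(8/1151) = +1, so 8 is a residue.
(9/1151) = +1, so 9 is a residue.
(10/1151) = +1, so 10 is a residue.
(11/1151) = +1, so 11 is a residue.
(12/1151) = +1, so 12 is a residue.
(13/1151) = −1, so 13 is the smallest positive non-residue mod 1151.

13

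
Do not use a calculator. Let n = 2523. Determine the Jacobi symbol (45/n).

Reciprocity: 45 ≡ 1 and 2523 ≡ 3 (mod 4), so (45/2523) = +(2523/45).
Reduce top mod 45: now compute (3/45).
Reciprocity: 3 ≡ 3 and 45 ≡ 1 (mod 4), so (3/45) = +(45/3).
Reduce top mod 3: now compute (0/3).
Top reduces to 0: gcd > 1, so the symbol is 0.

0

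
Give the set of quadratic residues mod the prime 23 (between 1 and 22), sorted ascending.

1, 2, 3, 4, 6, 8, 9, 12, 13, 16, 18

Square k = 1,…,11 (k and 23−k give the same square):
1²=1, 2²=4, 3²=9, 4²=16, 5²≡2, 6²≡13, 7²≡3, 8²≡18, 9²≡12, 10²≡8, 11²≡6 (mod 23).
So the quadratic residues mod 23 are {1, 2, 3, 4, 6, 8, 9, 12, 13, 16, 18}.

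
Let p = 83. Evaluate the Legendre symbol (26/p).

1

Euler's criterion: (26/83) ≡ 26^41 (mod 83).
26^2 ≡ 12 (mod 83)
26^4 ≡ 61 (mod 83)
26^8 ≡ 69 (mod 83)
26^16 ≡ 30 (mod 83)
26^32 ≡ 70 (mod 83)
26^41 = 26^(32+8+1) ≡ 1 (mod 83).
Result is 1, so (26/83) = 1.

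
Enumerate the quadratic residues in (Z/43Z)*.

Square k = 1,…,21 (k and 43−k give the same square):
1²=1, 2²=4, 3²=9, 4²=16, 5²=25, 6²=36, 7²≡6, 8²≡21, 9²≡38, 10²≡14, 11²≡35, 12²≡15, 13²≡40, 14²≡24, 15²≡10, 16²≡41, 17²≡31, 18²≡23, 19²≡17, 20²≡13, 21²≡11 (mod 43).
So the quadratic residues mod 43 are {1, 4, 6, 9, 10, 11, 13, 14, 15, 16, 17, 21, 23, 24, 25, 31, 35, 36, 38, 40, 41}.

1 4 6 9 10 11 13 14 15 16 17 21 23 24 25 31 35 36 38 40 41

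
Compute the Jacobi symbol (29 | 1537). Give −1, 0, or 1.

Reciprocity: 29 ≡ 1 and 1537 ≡ 1 (mod 4), so (29/1537) = +(1537/29).
Reduce top mod 29: now compute (0/29).
Top reduces to 0: gcd > 1, so the symbol is 0.

0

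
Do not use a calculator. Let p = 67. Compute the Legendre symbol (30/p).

-1

Pull out 2: since 67 ≡ 3 (mod 8), (2/67) = -1.
Reciprocity: 15 ≡ 3 and 67 ≡ 3 (mod 4), so (15/67) = −(67/15).
Reduce top mod 15: now compute (7/15).
Reciprocity: 7 ≡ 3 and 15 ≡ 3 (mod 4), so (7/15) = −(15/7).
Reduce top mod 7: now compute (1/7).
Reached (1/7) = 1. Collecting the sign flips along the way, the symbol is -1.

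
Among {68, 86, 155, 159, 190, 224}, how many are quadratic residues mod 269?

(68/269) = -1 → non-residue.
(86/269) = -1 → non-residue.
(155/269) = -1 → non-residue.
(159/269) = -1 → non-residue.
(190/269) = +1 → QR.
(224/269) = +1 → QR.
Total quadratic residues among the 6: 2.

2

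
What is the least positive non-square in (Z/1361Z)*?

3

(2/1361) = +1, so 2 is a residue.
(3/1361) = −1, so 3 is the smallest positive non-residue mod 1361.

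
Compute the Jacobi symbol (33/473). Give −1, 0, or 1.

Reciprocity: 33 ≡ 1 and 473 ≡ 1 (mod 4), so (33/473) = +(473/33).
Reduce top mod 33: now compute (11/33).
Reciprocity: 11 ≡ 3 and 33 ≡ 1 (mod 4), so (11/33) = +(33/11).
Reduce top mod 11: now compute (0/11).
Top reduces to 0: gcd > 1, so the symbol is 0.

0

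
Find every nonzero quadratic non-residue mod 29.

Square k = 1,…,14 (k and 29−k give the same square):
1²=1, 2²=4, 3²=9, 4²=16, 5²=25, 6²≡7, 7²≡20, 8²≡6, 9²≡23, 10²≡13, 11²≡5, 12²≡28, 13²≡24, 14²≡22 (mod 29).
The residues are {1, 4, 5, 6, 7, 9, 13, 16, 20, 22, 23, 24, 25, 28}; the non-residues are the remaining 14 nonzero classes.

2,3,8,10,11,12,14,15,17,18,19,21,26,27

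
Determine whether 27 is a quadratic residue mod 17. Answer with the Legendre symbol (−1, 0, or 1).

-1

First reduce: 27 ≡ 10 (mod 17).
Pull out 2: since 17 ≡ 1 (mod 8), (2/17) = +1.
Reciprocity: 5 ≡ 1 and 17 ≡ 1 (mod 4), so (5/17) = +(17/5).
Reduce top mod 5: now compute (2/5).
Pull out 2: since 5 ≡ 5 (mod 8), (2/5) = -1.
Reached (1/5) = 1. Collecting the sign flips along the way, the symbol is -1.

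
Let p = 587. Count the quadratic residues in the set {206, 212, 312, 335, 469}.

4

(206/587) = +1 → QR.
(212/587) = +1 → QR.
(312/587) = +1 → QR.
(335/587) = -1 → non-residue.
(469/587) = +1 → QR.
Total quadratic residues among the 5: 4.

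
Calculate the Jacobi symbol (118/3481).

Pull out 2: since 3481 ≡ 1 (mod 8), (2/3481) = +1.
Reciprocity: 59 ≡ 3 and 3481 ≡ 1 (mod 4), so (59/3481) = +(3481/59).
Reduce top mod 59: now compute (0/59).
Top reduces to 0: gcd > 1, so the symbol is 0.

0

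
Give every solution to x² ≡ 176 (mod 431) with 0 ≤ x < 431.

Since 431 ≡ 3 (mod 4), a square root of 176 is 176^((431+1)/4) = 176^108 mod 431.
Repeated squaring: 176^2≡375, 176^4≡119, 176^8≡369, 176^16≡396, 176^32≡363, 176^64≡314 (mod 431).
176^108 = 176^(64+32+8+4) ≡ 246 (mod 431).
Check: 246² = 60516 ≡ 176 (mod 431). The two roots are 185 and 246.

185, 246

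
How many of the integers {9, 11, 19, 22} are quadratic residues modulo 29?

2

(9/29) = +1 → QR.
(11/29) = -1 → non-residue.
(19/29) = -1 → non-residue.
(22/29) = +1 → QR.
Total quadratic residues among the 4: 2.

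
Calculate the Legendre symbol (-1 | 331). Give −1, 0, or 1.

-1

Euler's criterion: (-1/331) ≡ 330^165 (mod 331).
330^2 ≡ 1 (mod 331)
330^4 ≡ 1 (mod 331)
330^8 ≡ 1 (mod 331)
330^16 ≡ 1 (mod 331)
330^32 ≡ 1 (mod 331)
330^64 ≡ 1 (mod 331)
330^128 ≡ 1 (mod 331)
330^165 = 330^(128+32+4+1) ≡ 330 (mod 331).
Result is 330 ≡ −1, so (-1/331) = −1.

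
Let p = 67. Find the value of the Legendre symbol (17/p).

Reciprocity: 17 ≡ 1 and 67 ≡ 3 (mod 4), so (17/67) = +(67/17).
Reduce top mod 17: now compute (16/17).
Pull out 2^4: since 17 ≡ 1 (mod 8), (2/17) = +1, so (2/17)^4 = +1.
Reached (1/17) = 1. Collecting the sign flips along the way, the symbol is +1.

1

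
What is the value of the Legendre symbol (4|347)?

1

Pull out 2^2: since 347 ≡ 3 (mod 8), (2/347) = -1, so (2/347)^2 = +1.
Reached (1/347) = 1. Collecting the sign flips along the way, the symbol is +1.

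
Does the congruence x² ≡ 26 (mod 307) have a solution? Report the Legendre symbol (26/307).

1

Pull out 2: since 307 ≡ 3 (mod 8), (2/307) = -1.
Reciprocity: 13 ≡ 1 and 307 ≡ 3 (mod 4), so (13/307) = +(307/13).
Reduce top mod 13: now compute (8/13).
Pull out 2^3: since 13 ≡ 5 (mod 8), (2/13) = -1, so (2/13)^3 = -1.
Reached (1/13) = 1. Collecting the sign flips along the way, the symbol is +1.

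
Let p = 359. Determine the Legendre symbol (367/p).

1

First reduce: 367 ≡ 8 (mod 359).
Pull out 2^3: since 359 ≡ 7 (mod 8), (2/359) = +1, so (2/359)^3 = +1.
Reached (1/359) = 1. Collecting the sign flips along the way, the symbol is +1.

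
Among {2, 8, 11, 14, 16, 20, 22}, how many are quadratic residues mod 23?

3

(2/23) = +1 → QR.
(8/23) = +1 → QR.
(11/23) = -1 → non-residue.
(14/23) = -1 → non-residue.
(16/23) = +1 → QR.
(20/23) = -1 → non-residue.
(22/23) = -1 → non-residue.
Total quadratic residues among the 7: 3.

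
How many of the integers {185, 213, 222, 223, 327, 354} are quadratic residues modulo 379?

4

(185/379) = +1 → QR.
(213/379) = +1 → QR.
(222/379) = +1 → QR.
(223/379) = -1 → non-residue.
(327/379) = +1 → QR.
(354/379) = -1 → non-residue.
Total quadratic residues among the 6: 4.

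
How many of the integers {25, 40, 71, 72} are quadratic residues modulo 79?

3

(25/79) = +1 → QR.
(40/79) = +1 → QR.
(71/79) = -1 → non-residue.
(72/79) = +1 → QR.
Total quadratic residues among the 4: 3.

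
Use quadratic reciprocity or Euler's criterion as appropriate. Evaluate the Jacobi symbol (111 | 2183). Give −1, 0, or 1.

Reciprocity: 111 ≡ 3 and 2183 ≡ 3 (mod 4), so (111/2183) = −(2183/111).
Reduce top mod 111: now compute (74/111).
Pull out 2: since 111 ≡ 7 (mod 8), (2/111) = +1.
Reciprocity: 37 ≡ 1 and 111 ≡ 3 (mod 4), so (37/111) = +(111/37).
Reduce top mod 37: now compute (0/37).
Top reduces to 0: gcd > 1, so the symbol is 0.

0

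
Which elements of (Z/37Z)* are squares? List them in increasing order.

Square k = 1,…,18 (k and 37−k give the same square):
1²=1, 2²=4, 3²=9, 4²=16, 5²=25, 6²=36, 7²≡12, 8²≡27, 9²≡7, 10²≡26, 11²≡10, 12²≡33, 13²≡21, 14²≡11, 15²≡3, 16²≡34, 17²≡30, 18²≡28 (mod 37).
So the quadratic residues mod 37 are {1, 3, 4, 7, 9, 10, 11, 12, 16, 21, 25, 26, 27, 28, 30, 33, 34, 36}.

1, 3, 4, 7, 9, 10, 11, 12, 16, 21, 25, 26, 27, 28, 30, 33, 34, 36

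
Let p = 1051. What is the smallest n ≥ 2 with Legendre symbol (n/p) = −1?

(2/1051) = −1, so 2 is the smallest positive non-residue mod 1051.

2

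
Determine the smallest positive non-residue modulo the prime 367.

3

(2/367) = +1, so 2 is a residue.
(3/367) = −1, so 3 is the smallest positive non-residue mod 367.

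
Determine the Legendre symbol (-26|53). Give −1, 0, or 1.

Euler's criterion: (-26/53) ≡ 27^26 (mod 53).
27^2 ≡ 40 (mod 53)
27^4 ≡ 10 (mod 53)
27^8 ≡ 47 (mod 53)
27^16 ≡ 36 (mod 53)
27^26 = 27^(16+8+2) ≡ 52 (mod 53).
Result is 52 ≡ −1, so (-26/53) = −1.

-1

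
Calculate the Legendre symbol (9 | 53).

1

Euler's criterion: (9/53) ≡ 9^26 (mod 53).
9^2 ≡ 28 (mod 53)
9^4 ≡ 42 (mod 53)
9^8 ≡ 15 (mod 53)
9^16 ≡ 13 (mod 53)
9^26 = 9^(16+8+2) ≡ 1 (mod 53).
Result is 1, so (9/53) = 1.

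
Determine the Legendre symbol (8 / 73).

1

Euler's criterion: (8/73) ≡ 8^36 (mod 73).
8^2 ≡ 64 (mod 73)
8^4 ≡ 8 (mod 73)
8^8 ≡ 64 (mod 73)
8^16 ≡ 8 (mod 73)
8^32 ≡ 64 (mod 73)
8^36 = 8^(32+4) ≡ 1 (mod 73).
Result is 1, so (8/73) = 1.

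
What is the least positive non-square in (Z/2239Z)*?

(2/2239) = +1, so 2 is a residue.
(3/2239) = −1, so 3 is the smallest positive non-residue mod 2239.

3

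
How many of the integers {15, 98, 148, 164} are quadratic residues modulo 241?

(15/241) = +1 → QR.
(98/241) = +1 → QR.
(148/241) = -1 → non-residue.
(164/241) = +1 → QR.
Total quadratic residues among the 4: 3.

3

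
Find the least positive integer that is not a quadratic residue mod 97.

5

(2/97) = +1, so 2 is a residue.
(3/97) = +1, so 3 is a residue.
(4/97) = +1, so 4 is a residue.
(5/97) = −1, so 5 is the smallest positive non-residue mod 97.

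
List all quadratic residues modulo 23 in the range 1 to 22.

1 2 3 4 6 8 9 12 13 16 18

Square k = 1,…,11 (k and 23−k give the same square):
1²=1, 2²=4, 3²=9, 4²=16, 5²≡2, 6²≡13, 7²≡3, 8²≡18, 9²≡12, 10²≡8, 11²≡6 (mod 23).
So the quadratic residues mod 23 are {1, 2, 3, 4, 6, 8, 9, 12, 13, 16, 18}.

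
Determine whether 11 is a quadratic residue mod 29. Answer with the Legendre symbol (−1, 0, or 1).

-1

Reciprocity: 11 ≡ 3 and 29 ≡ 1 (mod 4), so (11/29) = +(29/11).
Reduce top mod 11: now compute (7/11).
Reciprocity: 7 ≡ 3 and 11 ≡ 3 (mod 4), so (7/11) = −(11/7).
Reduce top mod 7: now compute (4/7).
Pull out 2^2: since 7 ≡ 7 (mod 8), (2/7) = +1, so (2/7)^2 = +1.
Reached (1/7) = 1. Collecting the sign flips along the way, the symbol is -1.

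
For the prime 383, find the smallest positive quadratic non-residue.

5

(2/383) = +1, so 2 is a residue.
(3/383) = +1, so 3 is a residue.
(4/383) = +1, so 4 is a residue.
(5/383) = −1, so 5 is the smallest positive non-residue mod 383.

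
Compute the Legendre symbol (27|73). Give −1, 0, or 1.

Euler's criterion: (27/73) ≡ 27^36 (mod 73).
27^2 ≡ 72 (mod 73)
27^4 ≡ 1 (mod 73)
27^8 ≡ 1 (mod 73)
27^16 ≡ 1 (mod 73)
27^32 ≡ 1 (mod 73)
27^36 = 27^(32+4) ≡ 1 (mod 73).
Result is 1, so (27/73) = 1.

1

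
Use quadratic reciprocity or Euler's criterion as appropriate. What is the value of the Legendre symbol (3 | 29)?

-1

Reciprocity: 3 ≡ 3 and 29 ≡ 1 (mod 4), so (3/29) = +(29/3).
Reduce top mod 3: now compute (2/3).
Pull out 2: since 3 ≡ 3 (mod 8), (2/3) = -1.
Reached (1/3) = 1. Collecting the sign flips along the way, the symbol is -1.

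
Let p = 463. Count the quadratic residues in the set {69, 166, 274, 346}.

(69/463) = +1 → QR.
(166/463) = -1 → non-residue.
(274/463) = -1 → non-residue.
(346/463) = +1 → QR.
Total quadratic residues among the 4: 2.

2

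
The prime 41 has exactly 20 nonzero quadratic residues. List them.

1, 2, 4, 5, 8, 9, 10, 16, 18, 20, 21, 23, 25, 31, 32, 33, 36, 37, 39, 40

Square k = 1,…,20 (k and 41−k give the same square):
1²=1, 2²=4, 3²=9, 4²=16, 5²=25, 6²=36, 7²≡8, 8²≡23, 9²≡40, 10²≡18, 11²≡39, 12²≡21, 13²≡5, 14²≡32, 15²≡20, 16²≡10, 17²≡2, 18²≡37, 19²≡33, 20²≡31 (mod 41).
So the quadratic residues mod 41 are {1, 2, 4, 5, 8, 9, 10, 16, 18, 20, 21, 23, 25, 31, 32, 33, 36, 37, 39, 40}.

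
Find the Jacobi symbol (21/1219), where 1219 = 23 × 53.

Reciprocity: 21 ≡ 1 and 1219 ≡ 3 (mod 4), so (21/1219) = +(1219/21).
Reduce top mod 21: now compute (1/21).
Reached (1/21) = 1. Collecting the sign flips along the way, the symbol is +1.

1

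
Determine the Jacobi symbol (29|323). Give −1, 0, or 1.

1

Reciprocity: 29 ≡ 1 and 323 ≡ 3 (mod 4), so (29/323) = +(323/29).
Reduce top mod 29: now compute (4/29).
Pull out 2^2: since 29 ≡ 5 (mod 8), (2/29) = -1, so (2/29)^2 = +1.
Reached (1/29) = 1. Collecting the sign flips along the way, the symbol is +1.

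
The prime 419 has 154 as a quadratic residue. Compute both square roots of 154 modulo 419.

120, 299

Since 419 ≡ 3 (mod 4), a square root of 154 is 154^((419+1)/4) = 154^105 mod 419.
Repeated squaring: 154^2≡252, 154^4≡235, 154^8≡336, 154^16≡185, 154^32≡286, 154^64≡91 (mod 419).
154^105 = 154^(64+32+8+1) ≡ 299 (mod 419).
Check: 299² = 89401 ≡ 154 (mod 419). The two roots are 120 and 299.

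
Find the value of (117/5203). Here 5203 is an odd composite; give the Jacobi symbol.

1

Reciprocity: 117 ≡ 1 and 5203 ≡ 3 (mod 4), so (117/5203) = +(5203/117).
Reduce top mod 117: now compute (55/117).
Reciprocity: 55 ≡ 3 and 117 ≡ 1 (mod 4), so (55/117) = +(117/55).
Reduce top mod 55: now compute (7/55).
Reciprocity: 7 ≡ 3 and 55 ≡ 3 (mod 4), so (7/55) = −(55/7).
Reduce top mod 7: now compute (6/7).
Pull out 2: since 7 ≡ 7 (mod 8), (2/7) = +1.
Reciprocity: 3 ≡ 3 and 7 ≡ 3 (mod 4), so (3/7) = −(7/3).
Reduce top mod 3: now compute (1/3).
Reached (1/3) = 1. Collecting the sign flips along the way, the symbol is +1.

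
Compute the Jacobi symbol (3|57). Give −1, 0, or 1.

Reciprocity: 3 ≡ 3 and 57 ≡ 1 (mod 4), so (3/57) = +(57/3).
Reduce top mod 3: now compute (0/3).
Top reduces to 0: gcd > 1, so the symbol is 0.

0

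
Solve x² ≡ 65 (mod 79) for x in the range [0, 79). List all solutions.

12, 67

Since 79 ≡ 3 (mod 4), a square root of 65 is 65^((79+1)/4) = 65^20 mod 79.
Repeated squaring: 65^2≡38, 65^4≡22, 65^8≡10, 65^16≡21 (mod 79).
65^20 = 65^(16+4) ≡ 67 (mod 79).
Check: 67² = 4489 ≡ 65 (mod 79). The two roots are 12 and 67.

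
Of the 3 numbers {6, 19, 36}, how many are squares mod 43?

2

(6/43) = +1 → QR.
(19/43) = -1 → non-residue.
(36/43) = +1 → QR.
Total quadratic residues among the 3: 2.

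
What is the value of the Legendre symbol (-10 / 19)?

First reduce: -10 ≡ 9 (mod 19).
Reciprocity: 9 ≡ 1 and 19 ≡ 3 (mod 4), so (9/19) = +(19/9).
Reduce top mod 9: now compute (1/9).
Reached (1/9) = 1. Collecting the sign flips along the way, the symbol is +1.

1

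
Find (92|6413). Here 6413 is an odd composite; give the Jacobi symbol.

Pull out 2^2: since 6413 ≡ 5 (mod 8), (2/6413) = -1, so (2/6413)^2 = +1.
Reciprocity: 23 ≡ 3 and 6413 ≡ 1 (mod 4), so (23/6413) = +(6413/23).
Reduce top mod 23: now compute (19/23).
Reciprocity: 19 ≡ 3 and 23 ≡ 3 (mod 4), so (19/23) = −(23/19).
Reduce top mod 19: now compute (4/19).
Pull out 2^2: since 19 ≡ 3 (mod 8), (2/19) = -1, so (2/19)^2 = +1.
Reached (1/19) = 1. Collecting the sign flips along the way, the symbol is -1.

-1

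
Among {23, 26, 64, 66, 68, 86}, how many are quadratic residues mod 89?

2

(23/89) = -1 → non-residue.
(26/89) = -1 → non-residue.
(64/89) = +1 → QR.
(66/89) = -1 → non-residue.
(68/89) = +1 → QR.
(86/89) = -1 → non-residue.
Total quadratic residues among the 6: 2.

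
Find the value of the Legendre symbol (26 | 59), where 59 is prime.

Euler's criterion: (26/59) ≡ 26^29 (mod 59).
26^2 ≡ 27 (mod 59)
26^4 ≡ 21 (mod 59)
26^8 ≡ 28 (mod 59)
26^16 ≡ 17 (mod 59)
26^29 = 26^(16+8+4+1) ≡ 1 (mod 59).
Result is 1, so (26/59) = 1.

1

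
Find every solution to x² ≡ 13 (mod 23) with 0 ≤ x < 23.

Since 23 ≡ 3 (mod 4), a square root of 13 is 13^((23+1)/4) = 13^6 mod 23.
Repeated squaring: 13^2≡8, 13^4≡18 (mod 23).
13^6 = 13^(4+2) ≡ 6 (mod 23).
Check: 6² = 36 ≡ 13 (mod 23). The two roots are 6 and 17.

6, 17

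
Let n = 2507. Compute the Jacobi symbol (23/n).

0

Reciprocity: 23 ≡ 3 and 2507 ≡ 3 (mod 4), so (23/2507) = −(2507/23).
Reduce top mod 23: now compute (0/23).
Top reduces to 0: gcd > 1, so the symbol is 0.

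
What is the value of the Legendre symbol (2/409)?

Euler's criterion: (2/409) ≡ 2^204 (mod 409).
2^2 ≡ 4 (mod 409)
2^4 ≡ 16 (mod 409)
2^8 ≡ 256 (mod 409)
2^16 ≡ 96 (mod 409)
2^32 ≡ 218 (mod 409)
2^64 ≡ 80 (mod 409)
2^128 ≡ 265 (mod 409)
2^204 = 2^(128+64+8+4) ≡ 1 (mod 409).
Result is 1, so (2/409) = 1.

1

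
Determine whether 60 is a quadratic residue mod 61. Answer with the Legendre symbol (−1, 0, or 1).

1

Euler's criterion: (60/61) ≡ 60^30 (mod 61).
60^2 ≡ 1 (mod 61)
60^4 ≡ 1 (mod 61)
60^8 ≡ 1 (mod 61)
60^16 ≡ 1 (mod 61)
60^30 = 60^(16+8+4+2) ≡ 1 (mod 61).
Result is 1, so (60/61) = 1.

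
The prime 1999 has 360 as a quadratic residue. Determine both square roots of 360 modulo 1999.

631, 1368

Since 1999 ≡ 3 (mod 4), a square root of 360 is 360^((1999+1)/4) = 360^500 mod 1999.
Repeated squaring: 360^2≡1664, 360^4≡281, 360^8≡1000, 360^16≡500, 360^32≡125, 360^64≡1632, 360^128≡756, 360^256≡1821 (mod 1999).
360^500 = 360^(256+128+64+32+16+4) ≡ 631 (mod 1999).
Check: 631² = 398161 ≡ 360 (mod 1999). The two roots are 631 and 1368.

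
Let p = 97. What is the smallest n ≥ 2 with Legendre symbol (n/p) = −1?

5

(2/97) = +1, so 2 is a residue.
(3/97) = +1, so 3 is a residue.
(4/97) = +1, so 4 is a residue.
(5/97) = −1, so 5 is the smallest positive non-residue mod 97.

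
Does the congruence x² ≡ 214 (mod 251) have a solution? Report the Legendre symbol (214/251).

1

Pull out 2: since 251 ≡ 3 (mod 8), (2/251) = -1.
Reciprocity: 107 ≡ 3 and 251 ≡ 3 (mod 4), so (107/251) = −(251/107).
Reduce top mod 107: now compute (37/107).
Reciprocity: 37 ≡ 1 and 107 ≡ 3 (mod 4), so (37/107) = +(107/37).
Reduce top mod 37: now compute (33/37).
Reciprocity: 33 ≡ 1 and 37 ≡ 1 (mod 4), so (33/37) = +(37/33).
Reduce top mod 33: now compute (4/33).
Pull out 2^2: since 33 ≡ 1 (mod 8), (2/33) = +1, so (2/33)^2 = +1.
Reached (1/33) = 1. Collecting the sign flips along the way, the symbol is +1.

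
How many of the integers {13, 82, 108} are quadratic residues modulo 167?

1

(13/167) = -1 → non-residue.
(82/167) = -1 → non-residue.
(108/167) = +1 → QR.
Total quadratic residues among the 3: 1.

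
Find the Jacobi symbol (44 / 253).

Pull out 2^2: since 253 ≡ 5 (mod 8), (2/253) = -1, so (2/253)^2 = +1.
Reciprocity: 11 ≡ 3 and 253 ≡ 1 (mod 4), so (11/253) = +(253/11).
Reduce top mod 11: now compute (0/11).
Top reduces to 0: gcd > 1, so the symbol is 0.

0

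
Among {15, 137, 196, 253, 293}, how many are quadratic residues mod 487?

4

(15/487) = +1 → QR.
(137/487) = +1 → QR.
(196/487) = +1 → QR.
(253/487) = +1 → QR.
(293/487) = -1 → non-residue.
Total quadratic residues among the 5: 4.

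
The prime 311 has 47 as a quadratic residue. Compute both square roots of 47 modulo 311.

83, 228

Since 311 ≡ 3 (mod 4), a square root of 47 is 47^((311+1)/4) = 47^78 mod 311.
Repeated squaring: 47^2≡32, 47^4≡91, 47^8≡195, 47^16≡83, 47^32≡47, 47^64≡32 (mod 311).
47^78 = 47^(64+8+4+2) ≡ 83 (mod 311).
Check: 83² = 6889 ≡ 47 (mod 311). The two roots are 83 and 228.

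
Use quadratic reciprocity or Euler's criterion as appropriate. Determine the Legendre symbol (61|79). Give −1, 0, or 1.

-1

Reciprocity: 61 ≡ 1 and 79 ≡ 3 (mod 4), so (61/79) = +(79/61).
Reduce top mod 61: now compute (18/61).
Pull out 2: since 61 ≡ 5 (mod 8), (2/61) = -1.
Reciprocity: 9 ≡ 1 and 61 ≡ 1 (mod 4), so (9/61) = +(61/9).
Reduce top mod 9: now compute (7/9).
Reciprocity: 7 ≡ 3 and 9 ≡ 1 (mod 4), so (7/9) = +(9/7).
Reduce top mod 7: now compute (2/7).
Pull out 2: since 7 ≡ 7 (mod 8), (2/7) = +1.
Reached (1/7) = 1. Collecting the sign flips along the way, the symbol is -1.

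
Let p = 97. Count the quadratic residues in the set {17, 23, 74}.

0

(17/97) = -1 → non-residue.
(23/97) = -1 → non-residue.
(74/97) = -1 → non-residue.
Total quadratic residues among the 3: 0.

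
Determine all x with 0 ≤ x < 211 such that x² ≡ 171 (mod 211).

63, 148

Since 211 ≡ 3 (mod 4), a square root of 171 is 171^((211+1)/4) = 171^53 mod 211.
Repeated squaring: 171^2≡123, 171^4≡148, 171^8≡171, 171^16≡123, 171^32≡148 (mod 211).
171^53 = 171^(32+16+4+1) ≡ 148 (mod 211).
Check: 148² = 21904 ≡ 171 (mod 211). The two roots are 63 and 148.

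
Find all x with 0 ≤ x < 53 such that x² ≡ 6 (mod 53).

18, 35

53 ≡ 1 (mod 4), so we find a root by search.
Trying successive values, 18² = 324 ≡ 6 (mod 53). The other root is 53 − 18 = 35.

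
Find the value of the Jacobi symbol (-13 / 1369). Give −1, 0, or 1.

First reduce: -13 ≡ 1356 (mod 1369).
Pull out 2^2: since 1369 ≡ 1 (mod 8), (2/1369) = +1, so (2/1369)^2 = +1.
Reciprocity: 339 ≡ 3 and 1369 ≡ 1 (mod 4), so (339/1369) = +(1369/339).
Reduce top mod 339: now compute (13/339).
Reciprocity: 13 ≡ 1 and 339 ≡ 3 (mod 4), so (13/339) = +(339/13).
Reduce top mod 13: now compute (1/13).
Reached (1/13) = 1. Collecting the sign flips along the way, the symbol is +1.

1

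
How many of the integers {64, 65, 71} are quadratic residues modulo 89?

2

(64/89) = +1 → QR.
(65/89) = -1 → non-residue.
(71/89) = +1 → QR.
Total quadratic residues among the 3: 2.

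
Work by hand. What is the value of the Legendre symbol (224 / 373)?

-1

Euler's criterion: (224/373) ≡ 224^186 (mod 373).
224^2 ≡ 194 (mod 373)
224^4 ≡ 336 (mod 373)
224^8 ≡ 250 (mod 373)
224^16 ≡ 209 (mod 373)
224^32 ≡ 40 (mod 373)
224^64 ≡ 108 (mod 373)
224^128 ≡ 101 (mod 373)
224^186 = 224^(128+32+16+8+2) ≡ 372 (mod 373).
Result is 372 ≡ −1, so (224/373) = −1.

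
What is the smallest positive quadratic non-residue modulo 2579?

2

(2/2579) = −1, so 2 is the smallest positive non-residue mod 2579.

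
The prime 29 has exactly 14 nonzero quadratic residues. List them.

Square k = 1,…,14 (k and 29−k give the same square):
1²=1, 2²=4, 3²=9, 4²=16, 5²=25, 6²≡7, 7²≡20, 8²≡6, 9²≡23, 10²≡13, 11²≡5, 12²≡28, 13²≡24, 14²≡22 (mod 29).
So the quadratic residues mod 29 are {1, 4, 5, 6, 7, 9, 13, 16, 20, 22, 23, 24, 25, 28}.

1,4,5,6,7,9,13,16,20,22,23,24,25,28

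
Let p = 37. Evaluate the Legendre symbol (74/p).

0

First reduce: 74 ≡ 0 (mod 37).
Top reduces to 0: gcd > 1, so the symbol is 0.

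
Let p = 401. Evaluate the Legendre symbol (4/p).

Pull out 2^2: since 401 ≡ 1 (mod 8), (2/401) = +1, so (2/401)^2 = +1.
Reached (1/401) = 1. Collecting the sign flips along the way, the symbol is +1.

1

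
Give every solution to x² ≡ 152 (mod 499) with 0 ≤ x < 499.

Since 499 ≡ 3 (mod 4), a square root of 152 is 152^((499+1)/4) = 152^125 mod 499.
Repeated squaring: 152^2≡150, 152^4≡45, 152^8≡29, 152^16≡342, 152^32≡198, 152^64≡282 (mod 499).
152^125 = 152^(64+32+16+8+4+1) ≡ 352 (mod 499).
Check: 352² = 123904 ≡ 152 (mod 499). The two roots are 147 and 352.

147, 352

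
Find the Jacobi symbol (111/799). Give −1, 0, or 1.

1

Reciprocity: 111 ≡ 3 and 799 ≡ 3 (mod 4), so (111/799) = −(799/111).
Reduce top mod 111: now compute (22/111).
Pull out 2: since 111 ≡ 7 (mod 8), (2/111) = +1.
Reciprocity: 11 ≡ 3 and 111 ≡ 3 (mod 4), so (11/111) = −(111/11).
Reduce top mod 11: now compute (1/11).
Reached (1/11) = 1. Collecting the sign flips along the way, the symbol is +1.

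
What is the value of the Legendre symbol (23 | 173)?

Reciprocity: 23 ≡ 3 and 173 ≡ 1 (mod 4), so (23/173) = +(173/23).
Reduce top mod 23: now compute (12/23).
Pull out 2^2: since 23 ≡ 7 (mod 8), (2/23) = +1, so (2/23)^2 = +1.
Reciprocity: 3 ≡ 3 and 23 ≡ 3 (mod 4), so (3/23) = −(23/3).
Reduce top mod 3: now compute (2/3).
Pull out 2: since 3 ≡ 3 (mod 8), (2/3) = -1.
Reached (1/3) = 1. Collecting the sign flips along the way, the symbol is +1.

1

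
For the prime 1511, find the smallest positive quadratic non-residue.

11

(2/1511) = +1, so 2 is a residue.
(3/1511) = +1, so 3 is a residue.
(4/1511) = +1, so 4 is a residue.
(5/1511) = +1, so 5 is a residue.
(6/1511) = +1, so 6 is a residue.
(7/1511) = +1, so 7 is a residue.
(8/1511) = +1, so 8 is a residue.
(9/1511) = +1, so 9 is a residue.
(10/1511) = +1, so 10 is a residue.
(11/1511) = −1, so 11 is the smallest positive non-residue mod 1511.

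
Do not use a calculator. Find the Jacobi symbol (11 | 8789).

Reciprocity: 11 ≡ 3 and 8789 ≡ 1 (mod 4), so (11/8789) = +(8789/11).
Reduce top mod 11: now compute (0/11).
Top reduces to 0: gcd > 1, so the symbol is 0.

0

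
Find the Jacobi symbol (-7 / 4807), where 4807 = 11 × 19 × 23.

First reduce: -7 ≡ 4800 (mod 4807).
Pull out 2^6: since 4807 ≡ 7 (mod 8), (2/4807) = +1, so (2/4807)^6 = +1.
Reciprocity: 75 ≡ 3 and 4807 ≡ 3 (mod 4), so (75/4807) = −(4807/75).
Reduce top mod 75: now compute (7/75).
Reciprocity: 7 ≡ 3 and 75 ≡ 3 (mod 4), so (7/75) = −(75/7).
Reduce top mod 7: now compute (5/7).
Reciprocity: 5 ≡ 1 and 7 ≡ 3 (mod 4), so (5/7) = +(7/5).
Reduce top mod 5: now compute (2/5).
Pull out 2: since 5 ≡ 5 (mod 8), (2/5) = -1.
Reached (1/5) = 1. Collecting the sign flips along the way, the symbol is -1.

-1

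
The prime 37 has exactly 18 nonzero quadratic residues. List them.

Square k = 1,…,18 (k and 37−k give the same square):
1²=1, 2²=4, 3²=9, 4²=16, 5²=25, 6²=36, 7²≡12, 8²≡27, 9²≡7, 10²≡26, 11²≡10, 12²≡33, 13²≡21, 14²≡11, 15²≡3, 16²≡34, 17²≡30, 18²≡28 (mod 37).
So the quadratic residues mod 37 are {1, 3, 4, 7, 9, 10, 11, 12, 16, 21, 25, 26, 27, 28, 30, 33, 34, 36}.

1,3,4,7,9,10,11,12,16,21,25,26,27,28,30,33,34,36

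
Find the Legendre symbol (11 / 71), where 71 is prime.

-1

Reciprocity: 11 ≡ 3 and 71 ≡ 3 (mod 4), so (11/71) = −(71/11).
Reduce top mod 11: now compute (5/11).
Reciprocity: 5 ≡ 1 and 11 ≡ 3 (mod 4), so (5/11) = +(11/5).
Reduce top mod 5: now compute (1/5).
Reached (1/5) = 1. Collecting the sign flips along the way, the symbol is -1.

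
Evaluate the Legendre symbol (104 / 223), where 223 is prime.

-1

Euler's criterion: (104/223) ≡ 104^111 (mod 223).
104^2 ≡ 112 (mod 223)
104^4 ≡ 56 (mod 223)
104^8 ≡ 14 (mod 223)
104^16 ≡ 196 (mod 223)
104^32 ≡ 60 (mod 223)
104^64 ≡ 32 (mod 223)
104^111 = 104^(64+32+8+4+2+1) ≡ 222 (mod 223).
Result is 222 ≡ −1, so (104/223) = −1.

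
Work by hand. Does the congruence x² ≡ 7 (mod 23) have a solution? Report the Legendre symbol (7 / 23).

Euler's criterion: (7/23) ≡ 7^11 (mod 23).
7^2 ≡ 3 (mod 23)
7^4 ≡ 9 (mod 23)
7^8 ≡ 12 (mod 23)
7^11 = 7^(8+2+1) ≡ 22 (mod 23).
Result is 22 ≡ −1, so (7/23) = −1.

-1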